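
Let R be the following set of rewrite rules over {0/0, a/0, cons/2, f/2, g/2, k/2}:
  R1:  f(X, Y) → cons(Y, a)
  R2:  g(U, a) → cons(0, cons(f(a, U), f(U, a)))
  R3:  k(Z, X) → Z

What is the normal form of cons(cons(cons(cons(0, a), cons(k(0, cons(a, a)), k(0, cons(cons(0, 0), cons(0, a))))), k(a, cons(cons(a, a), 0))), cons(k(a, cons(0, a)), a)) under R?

1. cons(cons(cons(cons(0, a), cons(k(0, cons(a, a)), k(0, cons(cons(0, 0), cons(0, a))))), k(a, cons(cons(a, a), 0))), cons(k(a, cons(0, a)), a))  →  cons(cons(cons(cons(0, a), cons(0, k(0, cons(cons(0, 0), cons(0, a))))), k(a, cons(cons(a, a), 0))), cons(k(a, cons(0, a)), a))   [R3 at 1.1.2.1]
2. cons(cons(cons(cons(0, a), cons(0, k(0, cons(cons(0, 0), cons(0, a))))), k(a, cons(cons(a, a), 0))), cons(k(a, cons(0, a)), a))  →  cons(cons(cons(cons(0, a), cons(0, 0)), k(a, cons(cons(a, a), 0))), cons(k(a, cons(0, a)), a))   [R3 at 1.1.2.2]
3. cons(cons(cons(cons(0, a), cons(0, 0)), k(a, cons(cons(a, a), 0))), cons(k(a, cons(0, a)), a))  →  cons(cons(cons(cons(0, a), cons(0, 0)), a), cons(k(a, cons(0, a)), a))   [R3 at 1.2]
4. cons(cons(cons(cons(0, a), cons(0, 0)), a), cons(k(a, cons(0, a)), a))  →  cons(cons(cons(cons(0, a), cons(0, 0)), a), cons(a, a))   [R3 at 2.1]

cons(cons(cons(cons(0, a), cons(0, 0)), a), cons(a, a))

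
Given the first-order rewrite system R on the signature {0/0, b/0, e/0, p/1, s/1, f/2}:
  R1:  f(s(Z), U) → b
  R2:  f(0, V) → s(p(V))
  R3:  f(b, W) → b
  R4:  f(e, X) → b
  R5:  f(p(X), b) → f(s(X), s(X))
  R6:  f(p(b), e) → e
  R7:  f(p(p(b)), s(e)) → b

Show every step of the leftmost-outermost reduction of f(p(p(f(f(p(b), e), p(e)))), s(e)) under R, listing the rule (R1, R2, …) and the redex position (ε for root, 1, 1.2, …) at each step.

1. f(p(p(f(f(p(b), e), p(e)))), s(e))  →  f(p(p(f(e, p(e)))), s(e))   [R6 at 1.1.1.1]
2. f(p(p(f(e, p(e)))), s(e))  →  f(p(p(b)), s(e))   [R4 at 1.1.1]
3. f(p(p(b)), s(e))  →  b   [R7 at ε]

b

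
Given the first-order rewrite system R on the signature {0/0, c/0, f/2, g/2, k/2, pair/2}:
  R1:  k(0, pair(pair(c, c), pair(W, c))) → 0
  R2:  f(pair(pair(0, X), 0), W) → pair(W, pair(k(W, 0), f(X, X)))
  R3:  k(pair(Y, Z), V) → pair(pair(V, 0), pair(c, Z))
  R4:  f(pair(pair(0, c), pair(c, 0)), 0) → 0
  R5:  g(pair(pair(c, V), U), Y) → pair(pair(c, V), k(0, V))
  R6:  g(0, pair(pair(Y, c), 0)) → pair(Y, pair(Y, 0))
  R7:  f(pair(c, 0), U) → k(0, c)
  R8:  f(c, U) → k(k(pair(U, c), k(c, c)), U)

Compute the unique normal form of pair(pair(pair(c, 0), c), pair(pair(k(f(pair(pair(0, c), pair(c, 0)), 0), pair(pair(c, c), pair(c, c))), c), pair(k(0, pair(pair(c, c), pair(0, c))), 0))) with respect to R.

pair(pair(pair(c, 0), c), pair(pair(0, c), pair(0, 0)))

1. pair(pair(pair(c, 0), c), pair(pair(k(f(pair(pair(0, c), pair(c, 0)), 0), pair(pair(c, c), pair(c, c))), c), pair(k(0, pair(pair(c, c), pair(0, c))), 0)))  →  pair(pair(pair(c, 0), c), pair(pair(k(0, pair(pair(c, c), pair(c, c))), c), pair(k(0, pair(pair(c, c), pair(0, c))), 0)))   [R4 at 2.1.1.1]
2. pair(pair(pair(c, 0), c), pair(pair(k(0, pair(pair(c, c), pair(c, c))), c), pair(k(0, pair(pair(c, c), pair(0, c))), 0)))  →  pair(pair(pair(c, 0), c), pair(pair(0, c), pair(k(0, pair(pair(c, c), pair(0, c))), 0)))   [R1 at 2.1.1]
3. pair(pair(pair(c, 0), c), pair(pair(0, c), pair(k(0, pair(pair(c, c), pair(0, c))), 0)))  →  pair(pair(pair(c, 0), c), pair(pair(0, c), pair(0, 0)))   [R1 at 2.2.1]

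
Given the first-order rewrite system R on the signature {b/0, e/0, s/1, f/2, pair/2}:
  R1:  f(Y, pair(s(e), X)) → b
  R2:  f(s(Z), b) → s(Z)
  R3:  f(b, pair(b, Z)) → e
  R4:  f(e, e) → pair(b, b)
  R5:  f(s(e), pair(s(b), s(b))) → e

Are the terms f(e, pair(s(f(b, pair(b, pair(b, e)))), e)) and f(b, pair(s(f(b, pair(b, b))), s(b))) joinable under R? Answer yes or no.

yes — NF(t₁) = b, NF(t₂) = b

Reduce t₁ = f(e, pair(s(f(b, pair(b, pair(b, e)))), e)):
1. f(e, pair(s(f(b, pair(b, pair(b, e)))), e))  →  f(e, pair(s(e), e))   [R3 at 2.1.1]
2. f(e, pair(s(e), e))  →  b   [R1 at ε]

Reduce t₂ = f(b, pair(s(f(b, pair(b, b))), s(b))):
1. f(b, pair(s(f(b, pair(b, b))), s(b)))  →  f(b, pair(s(e), s(b)))   [R3 at 2.1.1]
2. f(b, pair(s(e), s(b)))  →  b   [R1 at ε]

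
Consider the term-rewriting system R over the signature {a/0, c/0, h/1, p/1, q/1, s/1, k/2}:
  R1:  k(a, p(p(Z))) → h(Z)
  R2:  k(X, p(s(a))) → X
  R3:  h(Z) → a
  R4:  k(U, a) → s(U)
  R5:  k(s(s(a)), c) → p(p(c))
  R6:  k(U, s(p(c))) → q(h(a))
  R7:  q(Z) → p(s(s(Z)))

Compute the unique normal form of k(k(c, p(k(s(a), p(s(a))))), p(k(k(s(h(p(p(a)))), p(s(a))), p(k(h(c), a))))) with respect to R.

1. k(k(c, p(k(s(a), p(s(a))))), p(k(k(s(h(p(p(a)))), p(s(a))), p(k(h(c), a)))))  →  k(k(c, p(s(a))), p(k(k(s(h(p(p(a)))), p(s(a))), p(k(h(c), a)))))   [R2 at 1.2.1]
2. k(k(c, p(s(a))), p(k(k(s(h(p(p(a)))), p(s(a))), p(k(h(c), a)))))  →  k(c, p(k(k(s(h(p(p(a)))), p(s(a))), p(k(h(c), a)))))   [R2 at 1]
3. k(c, p(k(k(s(h(p(p(a)))), p(s(a))), p(k(h(c), a)))))  →  k(c, p(k(s(h(p(p(a)))), p(k(h(c), a)))))   [R2 at 2.1.1]
4. k(c, p(k(s(h(p(p(a)))), p(k(h(c), a)))))  →  k(c, p(k(s(a), p(k(h(c), a)))))   [R3 at 2.1.1.1]
5. k(c, p(k(s(a), p(k(h(c), a)))))  →  k(c, p(k(s(a), p(s(h(c))))))   [R4 at 2.1.2.1]
6. k(c, p(k(s(a), p(s(h(c))))))  →  k(c, p(k(s(a), p(s(a)))))   [R3 at 2.1.2.1.1]
7. k(c, p(k(s(a), p(s(a)))))  →  k(c, p(s(a)))   [R2 at 2.1]
8. k(c, p(s(a)))  →  c   [R2 at ε]

c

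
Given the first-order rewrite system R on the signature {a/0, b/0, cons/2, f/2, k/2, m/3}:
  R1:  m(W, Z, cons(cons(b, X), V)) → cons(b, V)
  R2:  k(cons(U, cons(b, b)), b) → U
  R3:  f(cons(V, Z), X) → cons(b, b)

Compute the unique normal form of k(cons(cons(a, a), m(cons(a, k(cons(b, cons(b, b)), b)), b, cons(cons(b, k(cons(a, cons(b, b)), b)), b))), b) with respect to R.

cons(a, a)

1. k(cons(cons(a, a), m(cons(a, k(cons(b, cons(b, b)), b)), b, cons(cons(b, k(cons(a, cons(b, b)), b)), b))), b)  →  k(cons(cons(a, a), cons(b, b)), b)   [R1 at 1.2]
2. k(cons(cons(a, a), cons(b, b)), b)  →  cons(a, a)   [R2 at ε]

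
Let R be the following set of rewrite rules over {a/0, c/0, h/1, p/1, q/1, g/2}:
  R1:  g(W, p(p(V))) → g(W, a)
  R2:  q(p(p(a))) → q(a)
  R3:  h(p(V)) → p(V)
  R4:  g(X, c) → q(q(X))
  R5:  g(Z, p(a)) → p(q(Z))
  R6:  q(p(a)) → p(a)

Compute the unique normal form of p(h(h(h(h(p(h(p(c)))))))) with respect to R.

1. p(h(h(h(h(p(h(p(c))))))))  →  p(h(h(h(p(h(p(c)))))))   [R3 at 1.1.1.1]
2. p(h(h(h(p(h(p(c)))))))  →  p(h(h(p(h(p(c))))))   [R3 at 1.1.1]
3. p(h(h(p(h(p(c))))))  →  p(h(p(h(p(c)))))   [R3 at 1.1]
4. p(h(p(h(p(c)))))  →  p(p(h(p(c))))   [R3 at 1]
5. p(p(h(p(c))))  →  p(p(p(c)))   [R3 at 1.1]

p(p(p(c)))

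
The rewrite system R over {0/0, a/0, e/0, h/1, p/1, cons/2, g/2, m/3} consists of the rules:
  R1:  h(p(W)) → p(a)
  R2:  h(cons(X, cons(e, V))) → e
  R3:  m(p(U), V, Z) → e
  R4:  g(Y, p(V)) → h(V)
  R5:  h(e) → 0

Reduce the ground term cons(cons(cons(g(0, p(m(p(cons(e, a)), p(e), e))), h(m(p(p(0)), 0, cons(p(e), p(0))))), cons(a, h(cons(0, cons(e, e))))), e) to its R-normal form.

1. cons(cons(cons(g(0, p(m(p(cons(e, a)), p(e), e))), h(m(p(p(0)), 0, cons(p(e), p(0))))), cons(a, h(cons(0, cons(e, e))))), e)  →  cons(cons(cons(h(m(p(cons(e, a)), p(e), e)), h(m(p(p(0)), 0, cons(p(e), p(0))))), cons(a, h(cons(0, cons(e, e))))), e)   [R4 at 1.1.1]
2. cons(cons(cons(h(m(p(cons(e, a)), p(e), e)), h(m(p(p(0)), 0, cons(p(e), p(0))))), cons(a, h(cons(0, cons(e, e))))), e)  →  cons(cons(cons(h(e), h(m(p(p(0)), 0, cons(p(e), p(0))))), cons(a, h(cons(0, cons(e, e))))), e)   [R3 at 1.1.1.1]
3. cons(cons(cons(h(e), h(m(p(p(0)), 0, cons(p(e), p(0))))), cons(a, h(cons(0, cons(e, e))))), e)  →  cons(cons(cons(0, h(m(p(p(0)), 0, cons(p(e), p(0))))), cons(a, h(cons(0, cons(e, e))))), e)   [R5 at 1.1.1]
4. cons(cons(cons(0, h(m(p(p(0)), 0, cons(p(e), p(0))))), cons(a, h(cons(0, cons(e, e))))), e)  →  cons(cons(cons(0, h(e)), cons(a, h(cons(0, cons(e, e))))), e)   [R3 at 1.1.2.1]
5. cons(cons(cons(0, h(e)), cons(a, h(cons(0, cons(e, e))))), e)  →  cons(cons(cons(0, 0), cons(a, h(cons(0, cons(e, e))))), e)   [R5 at 1.1.2]
6. cons(cons(cons(0, 0), cons(a, h(cons(0, cons(e, e))))), e)  →  cons(cons(cons(0, 0), cons(a, e)), e)   [R2 at 1.2.2]

cons(cons(cons(0, 0), cons(a, e)), e)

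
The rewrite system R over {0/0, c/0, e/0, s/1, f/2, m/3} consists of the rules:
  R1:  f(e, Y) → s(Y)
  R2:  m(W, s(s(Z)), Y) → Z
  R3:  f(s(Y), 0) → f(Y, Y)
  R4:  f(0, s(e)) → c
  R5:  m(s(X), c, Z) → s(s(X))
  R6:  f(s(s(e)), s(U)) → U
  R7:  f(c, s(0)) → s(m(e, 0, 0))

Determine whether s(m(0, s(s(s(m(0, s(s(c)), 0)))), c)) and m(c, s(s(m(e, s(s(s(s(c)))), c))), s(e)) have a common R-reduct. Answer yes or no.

yes — NF(t₁) = s(s(c)), NF(t₂) = s(s(c))

Reduce t₁ = s(m(0, s(s(s(m(0, s(s(c)), 0)))), c)):
1. s(m(0, s(s(s(m(0, s(s(c)), 0)))), c))  →  s(s(m(0, s(s(c)), 0)))   [R2 at 1]
2. s(s(m(0, s(s(c)), 0)))  →  s(s(c))   [R2 at 1.1]

Reduce t₂ = m(c, s(s(m(e, s(s(s(s(c)))), c))), s(e)):
1. m(c, s(s(m(e, s(s(s(s(c)))), c))), s(e))  →  m(e, s(s(s(s(c)))), c)   [R2 at ε]
2. m(e, s(s(s(s(c)))), c)  →  s(s(c))   [R2 at ε]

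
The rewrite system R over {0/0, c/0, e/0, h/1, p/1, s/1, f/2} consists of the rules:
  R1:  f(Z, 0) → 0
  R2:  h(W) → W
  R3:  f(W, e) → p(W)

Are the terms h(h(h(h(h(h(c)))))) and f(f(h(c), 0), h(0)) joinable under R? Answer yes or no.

no — NF(t₁) = c, NF(t₂) = 0

Reduce t₁ = h(h(h(h(h(h(c)))))):
1. h(h(h(h(h(h(c))))))  →  h(h(h(h(h(c)))))   [R2 at ε]
2. h(h(h(h(h(c)))))  →  h(h(h(h(c))))   [R2 at ε]
3. h(h(h(h(c))))  →  h(h(h(c)))   [R2 at ε]
4. h(h(h(c)))  →  h(h(c))   [R2 at ε]
5. h(h(c))  →  h(c)   [R2 at ε]
6. h(c)  →  c   [R2 at ε]

Reduce t₂ = f(f(h(c), 0), h(0)):
1. f(f(h(c), 0), h(0))  →  f(0, h(0))   [R1 at 1]
2. f(0, h(0))  →  f(0, 0)   [R2 at 2]
3. f(0, 0)  →  0   [R1 at ε]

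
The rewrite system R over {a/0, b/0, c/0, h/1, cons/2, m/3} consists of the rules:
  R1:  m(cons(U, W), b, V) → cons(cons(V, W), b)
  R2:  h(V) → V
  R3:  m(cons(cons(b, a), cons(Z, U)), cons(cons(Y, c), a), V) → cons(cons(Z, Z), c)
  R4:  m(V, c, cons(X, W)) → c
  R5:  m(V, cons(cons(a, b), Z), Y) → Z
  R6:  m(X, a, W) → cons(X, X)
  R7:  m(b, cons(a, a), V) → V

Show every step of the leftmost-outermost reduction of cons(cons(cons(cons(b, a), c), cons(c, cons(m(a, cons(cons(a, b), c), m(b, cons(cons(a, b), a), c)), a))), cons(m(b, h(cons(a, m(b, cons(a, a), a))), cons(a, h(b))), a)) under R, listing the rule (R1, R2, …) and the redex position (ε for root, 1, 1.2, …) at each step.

cons(cons(cons(cons(b, a), c), cons(c, cons(c, a))), cons(cons(a, b), a))

1. cons(cons(cons(cons(b, a), c), cons(c, cons(m(a, cons(cons(a, b), c), m(b, cons(cons(a, b), a), c)), a))), cons(m(b, h(cons(a, m(b, cons(a, a), a))), cons(a, h(b))), a))  →  cons(cons(cons(cons(b, a), c), cons(c, cons(c, a))), cons(m(b, h(cons(a, m(b, cons(a, a), a))), cons(a, h(b))), a))   [R5 at 1.2.2.1]
2. cons(cons(cons(cons(b, a), c), cons(c, cons(c, a))), cons(m(b, h(cons(a, m(b, cons(a, a), a))), cons(a, h(b))), a))  →  cons(cons(cons(cons(b, a), c), cons(c, cons(c, a))), cons(m(b, cons(a, m(b, cons(a, a), a)), cons(a, h(b))), a))   [R2 at 2.1.2]
3. cons(cons(cons(cons(b, a), c), cons(c, cons(c, a))), cons(m(b, cons(a, m(b, cons(a, a), a)), cons(a, h(b))), a))  →  cons(cons(cons(cons(b, a), c), cons(c, cons(c, a))), cons(m(b, cons(a, a), cons(a, h(b))), a))   [R7 at 2.1.2.2]
4. cons(cons(cons(cons(b, a), c), cons(c, cons(c, a))), cons(m(b, cons(a, a), cons(a, h(b))), a))  →  cons(cons(cons(cons(b, a), c), cons(c, cons(c, a))), cons(cons(a, h(b)), a))   [R7 at 2.1]
5. cons(cons(cons(cons(b, a), c), cons(c, cons(c, a))), cons(cons(a, h(b)), a))  →  cons(cons(cons(cons(b, a), c), cons(c, cons(c, a))), cons(cons(a, b), a))   [R2 at 2.1.2]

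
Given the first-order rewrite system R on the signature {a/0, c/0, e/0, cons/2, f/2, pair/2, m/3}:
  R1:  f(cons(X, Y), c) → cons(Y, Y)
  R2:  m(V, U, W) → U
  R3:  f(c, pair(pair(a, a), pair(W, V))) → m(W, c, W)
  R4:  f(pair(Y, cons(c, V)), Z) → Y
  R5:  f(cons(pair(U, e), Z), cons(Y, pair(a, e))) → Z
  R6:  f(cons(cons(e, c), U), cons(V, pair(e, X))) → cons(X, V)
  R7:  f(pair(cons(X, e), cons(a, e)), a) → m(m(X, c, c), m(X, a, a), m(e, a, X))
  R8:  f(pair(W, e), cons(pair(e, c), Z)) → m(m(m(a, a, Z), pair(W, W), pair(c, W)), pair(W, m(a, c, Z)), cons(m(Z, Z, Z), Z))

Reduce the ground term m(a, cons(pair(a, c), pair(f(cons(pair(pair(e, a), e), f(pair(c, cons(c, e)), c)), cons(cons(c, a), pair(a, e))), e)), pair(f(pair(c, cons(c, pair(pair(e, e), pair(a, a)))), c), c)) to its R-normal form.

cons(pair(a, c), pair(c, e))

1. m(a, cons(pair(a, c), pair(f(cons(pair(pair(e, a), e), f(pair(c, cons(c, e)), c)), cons(cons(c, a), pair(a, e))), e)), pair(f(pair(c, cons(c, pair(pair(e, e), pair(a, a)))), c), c))  →  cons(pair(a, c), pair(f(cons(pair(pair(e, a), e), f(pair(c, cons(c, e)), c)), cons(cons(c, a), pair(a, e))), e))   [R2 at ε]
2. cons(pair(a, c), pair(f(cons(pair(pair(e, a), e), f(pair(c, cons(c, e)), c)), cons(cons(c, a), pair(a, e))), e))  →  cons(pair(a, c), pair(f(pair(c, cons(c, e)), c), e))   [R5 at 2.1]
3. cons(pair(a, c), pair(f(pair(c, cons(c, e)), c), e))  →  cons(pair(a, c), pair(c, e))   [R4 at 2.1]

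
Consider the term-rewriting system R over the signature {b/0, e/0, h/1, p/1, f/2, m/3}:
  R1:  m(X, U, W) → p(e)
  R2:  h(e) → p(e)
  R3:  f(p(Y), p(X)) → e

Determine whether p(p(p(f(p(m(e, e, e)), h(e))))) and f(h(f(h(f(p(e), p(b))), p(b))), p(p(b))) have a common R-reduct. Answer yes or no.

Reduce t₁ = p(p(p(f(p(m(e, e, e)), h(e))))):
1. p(p(p(f(p(m(e, e, e)), h(e)))))  →  p(p(p(f(p(p(e)), h(e)))))   [R1 at 1.1.1.1.1]
2. p(p(p(f(p(p(e)), h(e)))))  →  p(p(p(f(p(p(e)), p(e)))))   [R2 at 1.1.1.2]
3. p(p(p(f(p(p(e)), p(e)))))  →  p(p(p(e)))   [R3 at 1.1.1]

Reduce t₂ = f(h(f(h(f(p(e), p(b))), p(b))), p(p(b))):
1. f(h(f(h(f(p(e), p(b))), p(b))), p(p(b)))  →  f(h(f(h(e), p(b))), p(p(b)))   [R3 at 1.1.1.1]
2. f(h(f(h(e), p(b))), p(p(b)))  →  f(h(f(p(e), p(b))), p(p(b)))   [R2 at 1.1.1]
3. f(h(f(p(e), p(b))), p(p(b)))  →  f(h(e), p(p(b)))   [R3 at 1.1]
4. f(h(e), p(p(b)))  →  f(p(e), p(p(b)))   [R2 at 1]
5. f(p(e), p(p(b)))  →  e   [R3 at ε]

no — NF(t₁) = p(p(p(e))), NF(t₂) = e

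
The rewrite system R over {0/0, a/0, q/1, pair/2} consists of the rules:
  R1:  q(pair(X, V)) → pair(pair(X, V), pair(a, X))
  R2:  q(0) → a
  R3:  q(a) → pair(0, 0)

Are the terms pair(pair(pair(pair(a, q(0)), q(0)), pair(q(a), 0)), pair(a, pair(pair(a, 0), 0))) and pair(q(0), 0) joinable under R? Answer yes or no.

Reduce t₁ = pair(pair(pair(pair(a, q(0)), q(0)), pair(q(a), 0)), pair(a, pair(pair(a, 0), 0))):
1. pair(pair(pair(pair(a, q(0)), q(0)), pair(q(a), 0)), pair(a, pair(pair(a, 0), 0)))  →  pair(pair(pair(pair(a, a), q(0)), pair(q(a), 0)), pair(a, pair(pair(a, 0), 0)))   [R2 at 1.1.1.2]
2. pair(pair(pair(pair(a, a), q(0)), pair(q(a), 0)), pair(a, pair(pair(a, 0), 0)))  →  pair(pair(pair(pair(a, a), a), pair(q(a), 0)), pair(a, pair(pair(a, 0), 0)))   [R2 at 1.1.2]
3. pair(pair(pair(pair(a, a), a), pair(q(a), 0)), pair(a, pair(pair(a, 0), 0)))  →  pair(pair(pair(pair(a, a), a), pair(pair(0, 0), 0)), pair(a, pair(pair(a, 0), 0)))   [R3 at 1.2.1]

Reduce t₂ = pair(q(0), 0):
1. pair(q(0), 0)  →  pair(a, 0)   [R2 at 1]

no — NF(t₁) = pair(pair(pair(pair(a, a), a), pair(pair(0, 0), 0)), pair(a, pair(pair(a, 0), 0))), NF(t₂) = pair(a, 0)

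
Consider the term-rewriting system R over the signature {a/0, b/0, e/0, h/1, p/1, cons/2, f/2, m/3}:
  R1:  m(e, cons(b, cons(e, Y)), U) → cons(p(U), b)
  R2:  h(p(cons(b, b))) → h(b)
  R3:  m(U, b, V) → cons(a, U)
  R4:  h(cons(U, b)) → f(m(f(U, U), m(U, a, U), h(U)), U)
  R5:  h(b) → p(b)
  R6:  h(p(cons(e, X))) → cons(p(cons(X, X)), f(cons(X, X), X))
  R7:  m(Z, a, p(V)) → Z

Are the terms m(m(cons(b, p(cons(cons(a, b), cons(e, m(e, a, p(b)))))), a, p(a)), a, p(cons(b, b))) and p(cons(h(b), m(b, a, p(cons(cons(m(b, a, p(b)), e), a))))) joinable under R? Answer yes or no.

Reduce t₁ = m(m(cons(b, p(cons(cons(a, b), cons(e, m(e, a, p(b)))))), a, p(a)), a, p(cons(b, b))):
1. m(m(cons(b, p(cons(cons(a, b), cons(e, m(e, a, p(b)))))), a, p(a)), a, p(cons(b, b)))  →  m(cons(b, p(cons(cons(a, b), cons(e, m(e, a, p(b)))))), a, p(a))   [R7 at ε]
2. m(cons(b, p(cons(cons(a, b), cons(e, m(e, a, p(b)))))), a, p(a))  →  cons(b, p(cons(cons(a, b), cons(e, m(e, a, p(b))))))   [R7 at ε]
3. cons(b, p(cons(cons(a, b), cons(e, m(e, a, p(b))))))  →  cons(b, p(cons(cons(a, b), cons(e, e))))   [R7 at 2.1.2.2]

Reduce t₂ = p(cons(h(b), m(b, a, p(cons(cons(m(b, a, p(b)), e), a))))):
1. p(cons(h(b), m(b, a, p(cons(cons(m(b, a, p(b)), e), a)))))  →  p(cons(p(b), m(b, a, p(cons(cons(m(b, a, p(b)), e), a)))))   [R5 at 1.1]
2. p(cons(p(b), m(b, a, p(cons(cons(m(b, a, p(b)), e), a)))))  →  p(cons(p(b), b))   [R7 at 1.2]

no — NF(t₁) = cons(b, p(cons(cons(a, b), cons(e, e)))), NF(t₂) = p(cons(p(b), b))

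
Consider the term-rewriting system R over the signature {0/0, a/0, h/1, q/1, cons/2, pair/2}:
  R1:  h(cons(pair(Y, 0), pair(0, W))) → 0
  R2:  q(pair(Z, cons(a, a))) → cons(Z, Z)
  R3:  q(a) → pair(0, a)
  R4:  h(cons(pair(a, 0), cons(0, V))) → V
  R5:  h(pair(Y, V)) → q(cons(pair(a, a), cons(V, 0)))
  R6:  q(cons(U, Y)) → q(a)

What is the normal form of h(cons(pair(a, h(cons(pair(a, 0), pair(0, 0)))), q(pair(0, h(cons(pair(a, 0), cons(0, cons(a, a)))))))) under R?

0

1. h(cons(pair(a, h(cons(pair(a, 0), pair(0, 0)))), q(pair(0, h(cons(pair(a, 0), cons(0, cons(a, a))))))))  →  h(cons(pair(a, 0), q(pair(0, h(cons(pair(a, 0), cons(0, cons(a, a))))))))   [R1 at 1.1.2]
2. h(cons(pair(a, 0), q(pair(0, h(cons(pair(a, 0), cons(0, cons(a, a))))))))  →  h(cons(pair(a, 0), q(pair(0, cons(a, a)))))   [R4 at 1.2.1.2]
3. h(cons(pair(a, 0), q(pair(0, cons(a, a)))))  →  h(cons(pair(a, 0), cons(0, 0)))   [R2 at 1.2]
4. h(cons(pair(a, 0), cons(0, 0)))  →  0   [R4 at ε]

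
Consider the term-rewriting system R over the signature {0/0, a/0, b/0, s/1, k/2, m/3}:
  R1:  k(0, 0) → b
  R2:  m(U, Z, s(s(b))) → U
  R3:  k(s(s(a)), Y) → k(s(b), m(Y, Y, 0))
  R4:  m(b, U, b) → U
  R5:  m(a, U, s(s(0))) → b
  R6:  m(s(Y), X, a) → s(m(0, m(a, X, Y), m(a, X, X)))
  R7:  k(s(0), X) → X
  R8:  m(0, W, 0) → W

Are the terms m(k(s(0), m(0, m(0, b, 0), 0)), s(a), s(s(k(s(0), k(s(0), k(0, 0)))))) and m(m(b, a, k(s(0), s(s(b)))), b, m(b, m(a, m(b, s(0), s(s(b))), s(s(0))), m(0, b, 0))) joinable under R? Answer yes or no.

yes — NF(t₁) = b, NF(t₂) = b

Reduce t₁ = m(k(s(0), m(0, m(0, b, 0), 0)), s(a), s(s(k(s(0), k(s(0), k(0, 0)))))):
1. m(k(s(0), m(0, m(0, b, 0), 0)), s(a), s(s(k(s(0), k(s(0), k(0, 0))))))  →  m(m(0, m(0, b, 0), 0), s(a), s(s(k(s(0), k(s(0), k(0, 0))))))   [R7 at 1]
2. m(m(0, m(0, b, 0), 0), s(a), s(s(k(s(0), k(s(0), k(0, 0))))))  →  m(m(0, b, 0), s(a), s(s(k(s(0), k(s(0), k(0, 0))))))   [R8 at 1]
3. m(m(0, b, 0), s(a), s(s(k(s(0), k(s(0), k(0, 0))))))  →  m(b, s(a), s(s(k(s(0), k(s(0), k(0, 0))))))   [R8 at 1]
4. m(b, s(a), s(s(k(s(0), k(s(0), k(0, 0))))))  →  m(b, s(a), s(s(k(s(0), k(0, 0)))))   [R7 at 3.1.1]
5. m(b, s(a), s(s(k(s(0), k(0, 0)))))  →  m(b, s(a), s(s(k(0, 0))))   [R7 at 3.1.1]
6. m(b, s(a), s(s(k(0, 0))))  →  m(b, s(a), s(s(b)))   [R1 at 3.1.1]
7. m(b, s(a), s(s(b)))  →  b   [R2 at ε]

Reduce t₂ = m(m(b, a, k(s(0), s(s(b)))), b, m(b, m(a, m(b, s(0), s(s(b))), s(s(0))), m(0, b, 0))):
1. m(m(b, a, k(s(0), s(s(b)))), b, m(b, m(a, m(b, s(0), s(s(b))), s(s(0))), m(0, b, 0)))  →  m(m(b, a, s(s(b))), b, m(b, m(a, m(b, s(0), s(s(b))), s(s(0))), m(0, b, 0)))   [R7 at 1.3]
2. m(m(b, a, s(s(b))), b, m(b, m(a, m(b, s(0), s(s(b))), s(s(0))), m(0, b, 0)))  →  m(b, b, m(b, m(a, m(b, s(0), s(s(b))), s(s(0))), m(0, b, 0)))   [R2 at 1]
3. m(b, b, m(b, m(a, m(b, s(0), s(s(b))), s(s(0))), m(0, b, 0)))  →  m(b, b, m(b, b, m(0, b, 0)))   [R5 at 3.2]
4. m(b, b, m(b, b, m(0, b, 0)))  →  m(b, b, m(b, b, b))   [R8 at 3.3]
5. m(b, b, m(b, b, b))  →  m(b, b, b)   [R4 at 3]
6. m(b, b, b)  →  b   [R4 at ε]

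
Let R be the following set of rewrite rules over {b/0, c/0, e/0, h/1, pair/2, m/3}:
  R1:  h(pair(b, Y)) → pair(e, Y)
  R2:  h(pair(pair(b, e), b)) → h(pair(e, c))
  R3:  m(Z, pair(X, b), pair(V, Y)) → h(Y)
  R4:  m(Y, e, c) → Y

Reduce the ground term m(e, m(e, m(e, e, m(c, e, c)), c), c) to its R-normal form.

e

1. m(e, m(e, m(e, e, m(c, e, c)), c), c)  →  m(e, m(e, m(e, e, c), c), c)   [R4 at 2.2.3]
2. m(e, m(e, m(e, e, c), c), c)  →  m(e, m(e, e, c), c)   [R4 at 2.2]
3. m(e, m(e, e, c), c)  →  m(e, e, c)   [R4 at 2]
4. m(e, e, c)  →  e   [R4 at ε]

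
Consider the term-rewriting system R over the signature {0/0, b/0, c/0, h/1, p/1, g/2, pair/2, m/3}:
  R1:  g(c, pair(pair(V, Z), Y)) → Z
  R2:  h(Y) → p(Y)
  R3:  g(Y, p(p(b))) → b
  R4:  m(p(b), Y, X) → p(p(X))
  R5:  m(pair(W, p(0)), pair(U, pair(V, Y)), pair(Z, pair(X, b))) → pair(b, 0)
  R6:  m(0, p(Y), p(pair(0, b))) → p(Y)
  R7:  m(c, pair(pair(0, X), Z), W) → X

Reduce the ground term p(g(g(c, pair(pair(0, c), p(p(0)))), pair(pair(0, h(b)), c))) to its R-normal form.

p(p(b))

1. p(g(g(c, pair(pair(0, c), p(p(0)))), pair(pair(0, h(b)), c)))  →  p(g(c, pair(pair(0, h(b)), c)))   [R1 at 1.1]
2. p(g(c, pair(pair(0, h(b)), c)))  →  p(h(b))   [R1 at 1]
3. p(h(b))  →  p(p(b))   [R2 at 1]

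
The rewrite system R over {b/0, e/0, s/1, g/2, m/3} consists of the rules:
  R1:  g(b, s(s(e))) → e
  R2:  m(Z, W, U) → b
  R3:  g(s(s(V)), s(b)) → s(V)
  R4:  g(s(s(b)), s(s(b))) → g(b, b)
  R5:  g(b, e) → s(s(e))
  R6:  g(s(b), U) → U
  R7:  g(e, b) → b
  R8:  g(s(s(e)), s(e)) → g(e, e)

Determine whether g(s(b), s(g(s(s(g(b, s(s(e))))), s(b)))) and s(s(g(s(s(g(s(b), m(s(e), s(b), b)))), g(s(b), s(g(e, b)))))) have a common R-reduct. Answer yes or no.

no — NF(t₁) = s(s(e)), NF(t₂) = s(s(s(b)))

Reduce t₁ = g(s(b), s(g(s(s(g(b, s(s(e))))), s(b)))):
1. g(s(b), s(g(s(s(g(b, s(s(e))))), s(b))))  →  s(g(s(s(g(b, s(s(e))))), s(b)))   [R6 at ε]
2. s(g(s(s(g(b, s(s(e))))), s(b)))  →  s(s(g(b, s(s(e)))))   [R3 at 1]
3. s(s(g(b, s(s(e)))))  →  s(s(e))   [R1 at 1.1]

Reduce t₂ = s(s(g(s(s(g(s(b), m(s(e), s(b), b)))), g(s(b), s(g(e, b)))))):
1. s(s(g(s(s(g(s(b), m(s(e), s(b), b)))), g(s(b), s(g(e, b))))))  →  s(s(g(s(s(m(s(e), s(b), b))), g(s(b), s(g(e, b))))))   [R6 at 1.1.1.1.1]
2. s(s(g(s(s(m(s(e), s(b), b))), g(s(b), s(g(e, b))))))  →  s(s(g(s(s(b)), g(s(b), s(g(e, b))))))   [R2 at 1.1.1.1.1]
3. s(s(g(s(s(b)), g(s(b), s(g(e, b))))))  →  s(s(g(s(s(b)), s(g(e, b)))))   [R6 at 1.1.2]
4. s(s(g(s(s(b)), s(g(e, b)))))  →  s(s(g(s(s(b)), s(b))))   [R7 at 1.1.2.1]
5. s(s(g(s(s(b)), s(b))))  →  s(s(s(b)))   [R3 at 1.1]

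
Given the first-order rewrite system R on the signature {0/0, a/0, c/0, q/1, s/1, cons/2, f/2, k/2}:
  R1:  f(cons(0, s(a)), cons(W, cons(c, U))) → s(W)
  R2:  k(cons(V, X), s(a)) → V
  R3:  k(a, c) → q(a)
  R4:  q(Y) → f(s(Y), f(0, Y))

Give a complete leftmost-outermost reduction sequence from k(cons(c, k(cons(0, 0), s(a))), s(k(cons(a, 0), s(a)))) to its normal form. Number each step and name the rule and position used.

c

1. k(cons(c, k(cons(0, 0), s(a))), s(k(cons(a, 0), s(a))))  →  k(cons(c, 0), s(k(cons(a, 0), s(a))))   [R2 at 1.2]
2. k(cons(c, 0), s(k(cons(a, 0), s(a))))  →  k(cons(c, 0), s(a))   [R2 at 2.1]
3. k(cons(c, 0), s(a))  →  c   [R2 at ε]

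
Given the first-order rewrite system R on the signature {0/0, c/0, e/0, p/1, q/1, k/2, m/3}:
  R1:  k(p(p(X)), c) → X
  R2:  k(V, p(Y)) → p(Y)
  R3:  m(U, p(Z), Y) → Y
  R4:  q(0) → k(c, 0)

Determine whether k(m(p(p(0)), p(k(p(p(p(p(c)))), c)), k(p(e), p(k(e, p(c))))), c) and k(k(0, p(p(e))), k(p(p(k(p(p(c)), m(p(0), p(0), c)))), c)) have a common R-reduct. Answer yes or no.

no — NF(t₁) = c, NF(t₂) = e

Reduce t₁ = k(m(p(p(0)), p(k(p(p(p(p(c)))), c)), k(p(e), p(k(e, p(c))))), c):
1. k(m(p(p(0)), p(k(p(p(p(p(c)))), c)), k(p(e), p(k(e, p(c))))), c)  →  k(k(p(e), p(k(e, p(c)))), c)   [R3 at 1]
2. k(k(p(e), p(k(e, p(c)))), c)  →  k(p(k(e, p(c))), c)   [R2 at 1]
3. k(p(k(e, p(c))), c)  →  k(p(p(c)), c)   [R2 at 1.1]
4. k(p(p(c)), c)  →  c   [R1 at ε]

Reduce t₂ = k(k(0, p(p(e))), k(p(p(k(p(p(c)), m(p(0), p(0), c)))), c)):
1. k(k(0, p(p(e))), k(p(p(k(p(p(c)), m(p(0), p(0), c)))), c))  →  k(p(p(e)), k(p(p(k(p(p(c)), m(p(0), p(0), c)))), c))   [R2 at 1]
2. k(p(p(e)), k(p(p(k(p(p(c)), m(p(0), p(0), c)))), c))  →  k(p(p(e)), k(p(p(c)), m(p(0), p(0), c)))   [R1 at 2]
3. k(p(p(e)), k(p(p(c)), m(p(0), p(0), c)))  →  k(p(p(e)), k(p(p(c)), c))   [R3 at 2.2]
4. k(p(p(e)), k(p(p(c)), c))  →  k(p(p(e)), c)   [R1 at 2]
5. k(p(p(e)), c)  →  e   [R1 at ε]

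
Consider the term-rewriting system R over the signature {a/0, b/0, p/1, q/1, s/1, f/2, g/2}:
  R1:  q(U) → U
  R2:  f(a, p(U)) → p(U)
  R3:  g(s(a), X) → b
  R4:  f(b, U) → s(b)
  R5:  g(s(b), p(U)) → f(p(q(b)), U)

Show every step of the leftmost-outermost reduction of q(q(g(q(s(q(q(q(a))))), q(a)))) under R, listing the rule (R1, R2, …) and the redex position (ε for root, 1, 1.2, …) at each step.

b

1. q(q(g(q(s(q(q(q(a))))), q(a))))  →  q(g(q(s(q(q(q(a))))), q(a)))   [R1 at ε]
2. q(g(q(s(q(q(q(a))))), q(a)))  →  g(q(s(q(q(q(a))))), q(a))   [R1 at ε]
3. g(q(s(q(q(q(a))))), q(a))  →  g(s(q(q(q(a)))), q(a))   [R1 at 1]
4. g(s(q(q(q(a)))), q(a))  →  g(s(q(q(a))), q(a))   [R1 at 1.1]
5. g(s(q(q(a))), q(a))  →  g(s(q(a)), q(a))   [R1 at 1.1]
6. g(s(q(a)), q(a))  →  g(s(a), q(a))   [R1 at 1.1]
7. g(s(a), q(a))  →  b   [R3 at ε]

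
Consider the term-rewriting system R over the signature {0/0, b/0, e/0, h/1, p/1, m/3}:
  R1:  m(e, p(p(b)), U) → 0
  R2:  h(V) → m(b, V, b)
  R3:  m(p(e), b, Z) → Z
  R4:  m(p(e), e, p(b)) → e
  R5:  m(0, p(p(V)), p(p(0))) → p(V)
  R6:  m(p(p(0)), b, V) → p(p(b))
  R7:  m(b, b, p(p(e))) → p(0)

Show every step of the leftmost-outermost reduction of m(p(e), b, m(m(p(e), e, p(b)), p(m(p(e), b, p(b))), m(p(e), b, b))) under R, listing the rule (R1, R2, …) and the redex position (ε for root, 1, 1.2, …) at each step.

0

1. m(p(e), b, m(m(p(e), e, p(b)), p(m(p(e), b, p(b))), m(p(e), b, b)))  →  m(m(p(e), e, p(b)), p(m(p(e), b, p(b))), m(p(e), b, b))   [R3 at ε]
2. m(m(p(e), e, p(b)), p(m(p(e), b, p(b))), m(p(e), b, b))  →  m(e, p(m(p(e), b, p(b))), m(p(e), b, b))   [R4 at 1]
3. m(e, p(m(p(e), b, p(b))), m(p(e), b, b))  →  m(e, p(p(b)), m(p(e), b, b))   [R3 at 2.1]
4. m(e, p(p(b)), m(p(e), b, b))  →  0   [R1 at ε]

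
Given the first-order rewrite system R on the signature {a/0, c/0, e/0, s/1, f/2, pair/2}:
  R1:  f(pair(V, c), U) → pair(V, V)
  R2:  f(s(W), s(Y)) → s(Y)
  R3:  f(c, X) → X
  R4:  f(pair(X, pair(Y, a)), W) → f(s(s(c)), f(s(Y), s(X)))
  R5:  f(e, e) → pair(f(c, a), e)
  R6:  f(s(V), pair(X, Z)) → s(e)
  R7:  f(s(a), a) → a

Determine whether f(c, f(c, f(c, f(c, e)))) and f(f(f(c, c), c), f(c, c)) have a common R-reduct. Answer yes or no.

no — NF(t₁) = e, NF(t₂) = c

Reduce t₁ = f(c, f(c, f(c, f(c, e)))):
1. f(c, f(c, f(c, f(c, e))))  →  f(c, f(c, f(c, e)))   [R3 at ε]
2. f(c, f(c, f(c, e)))  →  f(c, f(c, e))   [R3 at ε]
3. f(c, f(c, e))  →  f(c, e)   [R3 at ε]
4. f(c, e)  →  e   [R3 at ε]

Reduce t₂ = f(f(f(c, c), c), f(c, c)):
1. f(f(f(c, c), c), f(c, c))  →  f(f(c, c), f(c, c))   [R3 at 1.1]
2. f(f(c, c), f(c, c))  →  f(c, f(c, c))   [R3 at 1]
3. f(c, f(c, c))  →  f(c, c)   [R3 at ε]
4. f(c, c)  →  c   [R3 at ε]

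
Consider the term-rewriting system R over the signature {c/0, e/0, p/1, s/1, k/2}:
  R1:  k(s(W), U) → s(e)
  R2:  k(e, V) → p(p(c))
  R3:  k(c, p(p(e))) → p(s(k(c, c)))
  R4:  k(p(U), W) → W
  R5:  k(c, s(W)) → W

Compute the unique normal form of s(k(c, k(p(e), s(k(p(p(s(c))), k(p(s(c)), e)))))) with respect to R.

s(e)

1. s(k(c, k(p(e), s(k(p(p(s(c))), k(p(s(c)), e))))))  →  s(k(c, s(k(p(p(s(c))), k(p(s(c)), e)))))   [R4 at 1.2]
2. s(k(c, s(k(p(p(s(c))), k(p(s(c)), e)))))  →  s(k(p(p(s(c))), k(p(s(c)), e)))   [R5 at 1]
3. s(k(p(p(s(c))), k(p(s(c)), e)))  →  s(k(p(s(c)), e))   [R4 at 1]
4. s(k(p(s(c)), e))  →  s(e)   [R4 at 1]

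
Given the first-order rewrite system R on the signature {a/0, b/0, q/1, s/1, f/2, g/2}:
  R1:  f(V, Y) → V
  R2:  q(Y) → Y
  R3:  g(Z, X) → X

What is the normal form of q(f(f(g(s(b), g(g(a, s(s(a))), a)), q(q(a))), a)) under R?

a

1. q(f(f(g(s(b), g(g(a, s(s(a))), a)), q(q(a))), a))  →  f(f(g(s(b), g(g(a, s(s(a))), a)), q(q(a))), a)   [R2 at ε]
2. f(f(g(s(b), g(g(a, s(s(a))), a)), q(q(a))), a)  →  f(g(s(b), g(g(a, s(s(a))), a)), q(q(a)))   [R1 at ε]
3. f(g(s(b), g(g(a, s(s(a))), a)), q(q(a)))  →  g(s(b), g(g(a, s(s(a))), a))   [R1 at ε]
4. g(s(b), g(g(a, s(s(a))), a))  →  g(g(a, s(s(a))), a)   [R3 at ε]
5. g(g(a, s(s(a))), a)  →  a   [R3 at ε]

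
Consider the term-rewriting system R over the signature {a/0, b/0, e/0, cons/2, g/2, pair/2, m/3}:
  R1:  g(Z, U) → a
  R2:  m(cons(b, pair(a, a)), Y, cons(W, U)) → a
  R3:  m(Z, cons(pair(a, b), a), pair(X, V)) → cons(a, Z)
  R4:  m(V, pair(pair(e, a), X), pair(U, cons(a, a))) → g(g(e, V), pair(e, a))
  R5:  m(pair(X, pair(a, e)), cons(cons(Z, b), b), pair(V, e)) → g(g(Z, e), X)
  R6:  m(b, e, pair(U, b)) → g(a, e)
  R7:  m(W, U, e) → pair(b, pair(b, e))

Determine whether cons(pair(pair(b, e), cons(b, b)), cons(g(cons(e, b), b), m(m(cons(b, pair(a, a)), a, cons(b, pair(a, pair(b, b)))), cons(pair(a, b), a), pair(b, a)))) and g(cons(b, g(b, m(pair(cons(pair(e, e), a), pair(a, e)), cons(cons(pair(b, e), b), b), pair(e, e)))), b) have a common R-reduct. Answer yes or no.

Reduce t₁ = cons(pair(pair(b, e), cons(b, b)), cons(g(cons(e, b), b), m(m(cons(b, pair(a, a)), a, cons(b, pair(a, pair(b, b)))), cons(pair(a, b), a), pair(b, a)))):
1. cons(pair(pair(b, e), cons(b, b)), cons(g(cons(e, b), b), m(m(cons(b, pair(a, a)), a, cons(b, pair(a, pair(b, b)))), cons(pair(a, b), a), pair(b, a))))  →  cons(pair(pair(b, e), cons(b, b)), cons(a, m(m(cons(b, pair(a, a)), a, cons(b, pair(a, pair(b, b)))), cons(pair(a, b), a), pair(b, a))))   [R1 at 2.1]
2. cons(pair(pair(b, e), cons(b, b)), cons(a, m(m(cons(b, pair(a, a)), a, cons(b, pair(a, pair(b, b)))), cons(pair(a, b), a), pair(b, a))))  →  cons(pair(pair(b, e), cons(b, b)), cons(a, cons(a, m(cons(b, pair(a, a)), a, cons(b, pair(a, pair(b, b)))))))   [R3 at 2.2]
3. cons(pair(pair(b, e), cons(b, b)), cons(a, cons(a, m(cons(b, pair(a, a)), a, cons(b, pair(a, pair(b, b)))))))  →  cons(pair(pair(b, e), cons(b, b)), cons(a, cons(a, a)))   [R2 at 2.2.2]

Reduce t₂ = g(cons(b, g(b, m(pair(cons(pair(e, e), a), pair(a, e)), cons(cons(pair(b, e), b), b), pair(e, e)))), b):
1. g(cons(b, g(b, m(pair(cons(pair(e, e), a), pair(a, e)), cons(cons(pair(b, e), b), b), pair(e, e)))), b)  →  a   [R1 at ε]

no — NF(t₁) = cons(pair(pair(b, e), cons(b, b)), cons(a, cons(a, a))), NF(t₂) = a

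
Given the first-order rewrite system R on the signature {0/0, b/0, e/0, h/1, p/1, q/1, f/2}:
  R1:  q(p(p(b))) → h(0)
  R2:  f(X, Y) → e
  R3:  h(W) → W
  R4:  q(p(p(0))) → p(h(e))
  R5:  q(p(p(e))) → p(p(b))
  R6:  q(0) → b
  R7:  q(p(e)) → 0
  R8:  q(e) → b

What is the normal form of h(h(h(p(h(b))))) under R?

p(b)

1. h(h(h(p(h(b)))))  →  h(h(p(h(b))))   [R3 at ε]
2. h(h(p(h(b))))  →  h(p(h(b)))   [R3 at ε]
3. h(p(h(b)))  →  p(h(b))   [R3 at ε]
4. p(h(b))  →  p(b)   [R3 at 1]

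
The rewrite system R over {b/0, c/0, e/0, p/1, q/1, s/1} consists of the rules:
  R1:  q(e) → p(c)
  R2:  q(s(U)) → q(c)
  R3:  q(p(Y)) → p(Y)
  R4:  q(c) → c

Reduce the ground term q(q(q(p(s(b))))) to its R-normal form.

1. q(q(q(p(s(b)))))  →  q(q(p(s(b))))   [R3 at 1.1]
2. q(q(p(s(b))))  →  q(p(s(b)))   [R3 at 1]
3. q(p(s(b)))  →  p(s(b))   [R3 at ε]

p(s(b))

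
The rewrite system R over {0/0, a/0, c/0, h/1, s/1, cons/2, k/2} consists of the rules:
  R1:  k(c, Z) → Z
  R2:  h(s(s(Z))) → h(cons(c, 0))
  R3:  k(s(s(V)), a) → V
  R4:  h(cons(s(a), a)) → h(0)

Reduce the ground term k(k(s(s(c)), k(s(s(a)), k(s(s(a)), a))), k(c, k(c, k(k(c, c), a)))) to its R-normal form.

1. k(k(s(s(c)), k(s(s(a)), k(s(s(a)), a))), k(c, k(c, k(k(c, c), a))))  →  k(k(s(s(c)), k(s(s(a)), a)), k(c, k(c, k(k(c, c), a))))   [R3 at 1.2.2]
2. k(k(s(s(c)), k(s(s(a)), a)), k(c, k(c, k(k(c, c), a))))  →  k(k(s(s(c)), a), k(c, k(c, k(k(c, c), a))))   [R3 at 1.2]
3. k(k(s(s(c)), a), k(c, k(c, k(k(c, c), a))))  →  k(c, k(c, k(c, k(k(c, c), a))))   [R3 at 1]
4. k(c, k(c, k(c, k(k(c, c), a))))  →  k(c, k(c, k(k(c, c), a)))   [R1 at ε]
5. k(c, k(c, k(k(c, c), a)))  →  k(c, k(k(c, c), a))   [R1 at ε]
6. k(c, k(k(c, c), a))  →  k(k(c, c), a)   [R1 at ε]
7. k(k(c, c), a)  →  k(c, a)   [R1 at 1]
8. k(c, a)  →  a   [R1 at ε]

a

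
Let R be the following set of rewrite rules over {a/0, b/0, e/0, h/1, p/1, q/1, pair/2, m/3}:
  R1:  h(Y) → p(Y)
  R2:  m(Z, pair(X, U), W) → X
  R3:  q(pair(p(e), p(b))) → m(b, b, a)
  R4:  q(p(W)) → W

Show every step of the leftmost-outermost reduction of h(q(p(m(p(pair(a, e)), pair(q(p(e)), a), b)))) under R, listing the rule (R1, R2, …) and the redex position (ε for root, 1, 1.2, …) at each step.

1. h(q(p(m(p(pair(a, e)), pair(q(p(e)), a), b))))  →  p(q(p(m(p(pair(a, e)), pair(q(p(e)), a), b))))   [R1 at ε]
2. p(q(p(m(p(pair(a, e)), pair(q(p(e)), a), b))))  →  p(m(p(pair(a, e)), pair(q(p(e)), a), b))   [R4 at 1]
3. p(m(p(pair(a, e)), pair(q(p(e)), a), b))  →  p(q(p(e)))   [R2 at 1]
4. p(q(p(e)))  →  p(e)   [R4 at 1]

p(e)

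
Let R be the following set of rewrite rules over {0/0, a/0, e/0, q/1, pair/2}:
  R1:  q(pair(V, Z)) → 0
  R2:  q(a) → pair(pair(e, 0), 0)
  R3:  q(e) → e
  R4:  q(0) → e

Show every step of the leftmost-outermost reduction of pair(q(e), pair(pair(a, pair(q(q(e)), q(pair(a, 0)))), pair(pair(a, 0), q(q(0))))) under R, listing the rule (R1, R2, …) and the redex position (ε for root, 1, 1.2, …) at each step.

1. pair(q(e), pair(pair(a, pair(q(q(e)), q(pair(a, 0)))), pair(pair(a, 0), q(q(0)))))  →  pair(e, pair(pair(a, pair(q(q(e)), q(pair(a, 0)))), pair(pair(a, 0), q(q(0)))))   [R3 at 1]
2. pair(e, pair(pair(a, pair(q(q(e)), q(pair(a, 0)))), pair(pair(a, 0), q(q(0)))))  →  pair(e, pair(pair(a, pair(q(e), q(pair(a, 0)))), pair(pair(a, 0), q(q(0)))))   [R3 at 2.1.2.1.1]
3. pair(e, pair(pair(a, pair(q(e), q(pair(a, 0)))), pair(pair(a, 0), q(q(0)))))  →  pair(e, pair(pair(a, pair(e, q(pair(a, 0)))), pair(pair(a, 0), q(q(0)))))   [R3 at 2.1.2.1]
4. pair(e, pair(pair(a, pair(e, q(pair(a, 0)))), pair(pair(a, 0), q(q(0)))))  →  pair(e, pair(pair(a, pair(e, 0)), pair(pair(a, 0), q(q(0)))))   [R1 at 2.1.2.2]
5. pair(e, pair(pair(a, pair(e, 0)), pair(pair(a, 0), q(q(0)))))  →  pair(e, pair(pair(a, pair(e, 0)), pair(pair(a, 0), q(e))))   [R4 at 2.2.2.1]
6. pair(e, pair(pair(a, pair(e, 0)), pair(pair(a, 0), q(e))))  →  pair(e, pair(pair(a, pair(e, 0)), pair(pair(a, 0), e)))   [R3 at 2.2.2]

pair(e, pair(pair(a, pair(e, 0)), pair(pair(a, 0), e)))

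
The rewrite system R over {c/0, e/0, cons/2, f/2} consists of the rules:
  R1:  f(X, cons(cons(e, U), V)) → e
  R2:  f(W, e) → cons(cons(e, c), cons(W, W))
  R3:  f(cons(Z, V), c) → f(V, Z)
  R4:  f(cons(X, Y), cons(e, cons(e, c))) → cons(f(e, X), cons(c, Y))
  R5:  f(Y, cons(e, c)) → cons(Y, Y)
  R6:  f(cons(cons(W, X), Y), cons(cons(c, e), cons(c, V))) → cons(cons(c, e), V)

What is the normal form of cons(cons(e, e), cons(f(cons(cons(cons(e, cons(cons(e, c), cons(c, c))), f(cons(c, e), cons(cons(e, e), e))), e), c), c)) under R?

1. cons(cons(e, e), cons(f(cons(cons(cons(e, cons(cons(e, c), cons(c, c))), f(cons(c, e), cons(cons(e, e), e))), e), c), c))  →  cons(cons(e, e), cons(f(e, cons(cons(e, cons(cons(e, c), cons(c, c))), f(cons(c, e), cons(cons(e, e), e)))), c))   [R3 at 2.1]
2. cons(cons(e, e), cons(f(e, cons(cons(e, cons(cons(e, c), cons(c, c))), f(cons(c, e), cons(cons(e, e), e)))), c))  →  cons(cons(e, e), cons(e, c))   [R1 at 2.1]

cons(cons(e, e), cons(e, c))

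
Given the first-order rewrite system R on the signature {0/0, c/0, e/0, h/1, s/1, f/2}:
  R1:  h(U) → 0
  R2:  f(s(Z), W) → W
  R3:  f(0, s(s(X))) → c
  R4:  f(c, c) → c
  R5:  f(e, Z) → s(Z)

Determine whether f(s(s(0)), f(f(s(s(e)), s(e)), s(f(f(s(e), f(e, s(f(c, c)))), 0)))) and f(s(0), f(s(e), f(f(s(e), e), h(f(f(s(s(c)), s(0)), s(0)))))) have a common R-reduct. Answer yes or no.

Reduce t₁ = f(s(s(0)), f(f(s(s(e)), s(e)), s(f(f(s(e), f(e, s(f(c, c)))), 0)))):
1. f(s(s(0)), f(f(s(s(e)), s(e)), s(f(f(s(e), f(e, s(f(c, c)))), 0))))  →  f(f(s(s(e)), s(e)), s(f(f(s(e), f(e, s(f(c, c)))), 0)))   [R2 at ε]
2. f(f(s(s(e)), s(e)), s(f(f(s(e), f(e, s(f(c, c)))), 0)))  →  f(s(e), s(f(f(s(e), f(e, s(f(c, c)))), 0)))   [R2 at 1]
3. f(s(e), s(f(f(s(e), f(e, s(f(c, c)))), 0)))  →  s(f(f(s(e), f(e, s(f(c, c)))), 0))   [R2 at ε]
4. s(f(f(s(e), f(e, s(f(c, c)))), 0))  →  s(f(f(e, s(f(c, c))), 0))   [R2 at 1.1]
5. s(f(f(e, s(f(c, c))), 0))  →  s(f(s(s(f(c, c))), 0))   [R5 at 1.1]
6. s(f(s(s(f(c, c))), 0))  →  s(0)   [R2 at 1]

Reduce t₂ = f(s(0), f(s(e), f(f(s(e), e), h(f(f(s(s(c)), s(0)), s(0)))))):
1. f(s(0), f(s(e), f(f(s(e), e), h(f(f(s(s(c)), s(0)), s(0))))))  →  f(s(e), f(f(s(e), e), h(f(f(s(s(c)), s(0)), s(0)))))   [R2 at ε]
2. f(s(e), f(f(s(e), e), h(f(f(s(s(c)), s(0)), s(0)))))  →  f(f(s(e), e), h(f(f(s(s(c)), s(0)), s(0))))   [R2 at ε]
3. f(f(s(e), e), h(f(f(s(s(c)), s(0)), s(0))))  →  f(e, h(f(f(s(s(c)), s(0)), s(0))))   [R2 at 1]
4. f(e, h(f(f(s(s(c)), s(0)), s(0))))  →  s(h(f(f(s(s(c)), s(0)), s(0))))   [R5 at ε]
5. s(h(f(f(s(s(c)), s(0)), s(0))))  →  s(0)   [R1 at 1]

yes — NF(t₁) = s(0), NF(t₂) = s(0)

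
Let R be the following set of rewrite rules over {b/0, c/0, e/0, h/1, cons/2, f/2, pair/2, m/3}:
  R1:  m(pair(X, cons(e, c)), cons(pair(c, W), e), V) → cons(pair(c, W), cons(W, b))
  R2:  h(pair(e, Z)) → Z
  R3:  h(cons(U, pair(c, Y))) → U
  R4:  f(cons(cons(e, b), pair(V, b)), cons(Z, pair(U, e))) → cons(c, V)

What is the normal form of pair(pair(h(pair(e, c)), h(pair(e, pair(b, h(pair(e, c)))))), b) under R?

pair(pair(c, pair(b, c)), b)

1. pair(pair(h(pair(e, c)), h(pair(e, pair(b, h(pair(e, c)))))), b)  →  pair(pair(c, h(pair(e, pair(b, h(pair(e, c)))))), b)   [R2 at 1.1]
2. pair(pair(c, h(pair(e, pair(b, h(pair(e, c)))))), b)  →  pair(pair(c, pair(b, h(pair(e, c)))), b)   [R2 at 1.2]
3. pair(pair(c, pair(b, h(pair(e, c)))), b)  →  pair(pair(c, pair(b, c)), b)   [R2 at 1.2.2]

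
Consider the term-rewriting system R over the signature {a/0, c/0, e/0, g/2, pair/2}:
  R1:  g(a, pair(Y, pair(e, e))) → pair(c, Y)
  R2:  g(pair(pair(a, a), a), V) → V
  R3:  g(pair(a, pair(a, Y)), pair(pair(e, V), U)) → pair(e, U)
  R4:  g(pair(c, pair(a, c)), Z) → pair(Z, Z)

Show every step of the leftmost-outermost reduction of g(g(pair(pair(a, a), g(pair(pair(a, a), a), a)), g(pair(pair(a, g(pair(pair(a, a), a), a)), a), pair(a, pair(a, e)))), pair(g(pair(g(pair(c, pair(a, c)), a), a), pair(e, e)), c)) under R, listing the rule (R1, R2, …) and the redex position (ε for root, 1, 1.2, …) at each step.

1. g(g(pair(pair(a, a), g(pair(pair(a, a), a), a)), g(pair(pair(a, g(pair(pair(a, a), a), a)), a), pair(a, pair(a, e)))), pair(g(pair(g(pair(c, pair(a, c)), a), a), pair(e, e)), c))  →  g(g(pair(pair(a, a), a), g(pair(pair(a, g(pair(pair(a, a), a), a)), a), pair(a, pair(a, e)))), pair(g(pair(g(pair(c, pair(a, c)), a), a), pair(e, e)), c))   [R2 at 1.1.2]
2. g(g(pair(pair(a, a), a), g(pair(pair(a, g(pair(pair(a, a), a), a)), a), pair(a, pair(a, e)))), pair(g(pair(g(pair(c, pair(a, c)), a), a), pair(e, e)), c))  →  g(g(pair(pair(a, g(pair(pair(a, a), a), a)), a), pair(a, pair(a, e))), pair(g(pair(g(pair(c, pair(a, c)), a), a), pair(e, e)), c))   [R2 at 1]
3. g(g(pair(pair(a, g(pair(pair(a, a), a), a)), a), pair(a, pair(a, e))), pair(g(pair(g(pair(c, pair(a, c)), a), a), pair(e, e)), c))  →  g(g(pair(pair(a, a), a), pair(a, pair(a, e))), pair(g(pair(g(pair(c, pair(a, c)), a), a), pair(e, e)), c))   [R2 at 1.1.1.2]
4. g(g(pair(pair(a, a), a), pair(a, pair(a, e))), pair(g(pair(g(pair(c, pair(a, c)), a), a), pair(e, e)), c))  →  g(pair(a, pair(a, e)), pair(g(pair(g(pair(c, pair(a, c)), a), a), pair(e, e)), c))   [R2 at 1]
5. g(pair(a, pair(a, e)), pair(g(pair(g(pair(c, pair(a, c)), a), a), pair(e, e)), c))  →  g(pair(a, pair(a, e)), pair(g(pair(pair(a, a), a), pair(e, e)), c))   [R4 at 2.1.1.1]
6. g(pair(a, pair(a, e)), pair(g(pair(pair(a, a), a), pair(e, e)), c))  →  g(pair(a, pair(a, e)), pair(pair(e, e), c))   [R2 at 2.1]
7. g(pair(a, pair(a, e)), pair(pair(e, e), c))  →  pair(e, c)   [R3 at ε]

pair(e, c)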